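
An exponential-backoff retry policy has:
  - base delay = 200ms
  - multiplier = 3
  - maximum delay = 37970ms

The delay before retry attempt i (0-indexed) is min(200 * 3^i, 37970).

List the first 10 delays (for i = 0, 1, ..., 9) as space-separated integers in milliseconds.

Answer: 200 600 1800 5400 16200 37970 37970 37970 37970 37970

Derivation:
Computing each delay:
  i=0: min(200*3^0, 37970) = 200
  i=1: min(200*3^1, 37970) = 600
  i=2: min(200*3^2, 37970) = 1800
  i=3: min(200*3^3, 37970) = 5400
  i=4: min(200*3^4, 37970) = 16200
  i=5: min(200*3^5, 37970) = 37970
  i=6: min(200*3^6, 37970) = 37970
  i=7: min(200*3^7, 37970) = 37970
  i=8: min(200*3^8, 37970) = 37970
  i=9: min(200*3^9, 37970) = 37970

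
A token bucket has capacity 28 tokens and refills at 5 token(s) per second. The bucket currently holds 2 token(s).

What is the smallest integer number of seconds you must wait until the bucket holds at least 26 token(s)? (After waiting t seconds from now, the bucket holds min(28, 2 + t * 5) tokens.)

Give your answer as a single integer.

Answer: 5

Derivation:
Need 2 + t * 5 >= 26, so t >= 24/5.
Smallest integer t = ceil(24/5) = 5.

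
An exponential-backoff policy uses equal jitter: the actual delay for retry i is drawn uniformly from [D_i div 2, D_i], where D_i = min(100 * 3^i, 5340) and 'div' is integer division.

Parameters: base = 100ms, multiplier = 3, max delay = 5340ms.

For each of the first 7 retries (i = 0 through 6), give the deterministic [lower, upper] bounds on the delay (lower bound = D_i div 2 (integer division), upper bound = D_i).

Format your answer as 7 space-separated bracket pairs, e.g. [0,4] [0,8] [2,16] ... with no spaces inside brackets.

Computing bounds per retry:
  i=0: D_i=min(100*3^0,5340)=100, bounds=[50,100]
  i=1: D_i=min(100*3^1,5340)=300, bounds=[150,300]
  i=2: D_i=min(100*3^2,5340)=900, bounds=[450,900]
  i=3: D_i=min(100*3^3,5340)=2700, bounds=[1350,2700]
  i=4: D_i=min(100*3^4,5340)=5340, bounds=[2670,5340]
  i=5: D_i=min(100*3^5,5340)=5340, bounds=[2670,5340]
  i=6: D_i=min(100*3^6,5340)=5340, bounds=[2670,5340]

Answer: [50,100] [150,300] [450,900] [1350,2700] [2670,5340] [2670,5340] [2670,5340]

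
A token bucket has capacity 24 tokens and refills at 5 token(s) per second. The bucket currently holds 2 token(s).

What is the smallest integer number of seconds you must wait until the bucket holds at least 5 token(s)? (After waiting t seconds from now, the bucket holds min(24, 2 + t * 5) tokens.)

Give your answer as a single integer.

Need 2 + t * 5 >= 5, so t >= 3/5.
Smallest integer t = ceil(3/5) = 1.

Answer: 1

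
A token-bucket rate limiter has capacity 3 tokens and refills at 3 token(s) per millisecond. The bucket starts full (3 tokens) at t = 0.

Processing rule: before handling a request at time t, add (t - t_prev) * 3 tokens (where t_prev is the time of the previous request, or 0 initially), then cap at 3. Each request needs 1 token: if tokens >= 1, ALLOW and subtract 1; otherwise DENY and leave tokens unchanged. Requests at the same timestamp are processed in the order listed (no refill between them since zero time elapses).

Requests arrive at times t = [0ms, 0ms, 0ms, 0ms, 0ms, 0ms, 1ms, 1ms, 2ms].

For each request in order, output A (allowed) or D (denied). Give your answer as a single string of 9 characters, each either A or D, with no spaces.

Simulating step by step:
  req#1 t=0ms: ALLOW
  req#2 t=0ms: ALLOW
  req#3 t=0ms: ALLOW
  req#4 t=0ms: DENY
  req#5 t=0ms: DENY
  req#6 t=0ms: DENY
  req#7 t=1ms: ALLOW
  req#8 t=1ms: ALLOW
  req#9 t=2ms: ALLOW

Answer: AAADDDAAA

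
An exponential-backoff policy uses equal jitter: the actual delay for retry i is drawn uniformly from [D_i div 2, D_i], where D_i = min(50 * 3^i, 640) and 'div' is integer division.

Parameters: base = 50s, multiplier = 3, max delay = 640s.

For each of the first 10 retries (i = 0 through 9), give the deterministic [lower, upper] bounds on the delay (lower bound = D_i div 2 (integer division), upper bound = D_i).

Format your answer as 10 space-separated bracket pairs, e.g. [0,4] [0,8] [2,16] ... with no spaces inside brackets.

Computing bounds per retry:
  i=0: D_i=min(50*3^0,640)=50, bounds=[25,50]
  i=1: D_i=min(50*3^1,640)=150, bounds=[75,150]
  i=2: D_i=min(50*3^2,640)=450, bounds=[225,450]
  i=3: D_i=min(50*3^3,640)=640, bounds=[320,640]
  i=4: D_i=min(50*3^4,640)=640, bounds=[320,640]
  i=5: D_i=min(50*3^5,640)=640, bounds=[320,640]
  i=6: D_i=min(50*3^6,640)=640, bounds=[320,640]
  i=7: D_i=min(50*3^7,640)=640, bounds=[320,640]
  i=8: D_i=min(50*3^8,640)=640, bounds=[320,640]
  i=9: D_i=min(50*3^9,640)=640, bounds=[320,640]

Answer: [25,50] [75,150] [225,450] [320,640] [320,640] [320,640] [320,640] [320,640] [320,640] [320,640]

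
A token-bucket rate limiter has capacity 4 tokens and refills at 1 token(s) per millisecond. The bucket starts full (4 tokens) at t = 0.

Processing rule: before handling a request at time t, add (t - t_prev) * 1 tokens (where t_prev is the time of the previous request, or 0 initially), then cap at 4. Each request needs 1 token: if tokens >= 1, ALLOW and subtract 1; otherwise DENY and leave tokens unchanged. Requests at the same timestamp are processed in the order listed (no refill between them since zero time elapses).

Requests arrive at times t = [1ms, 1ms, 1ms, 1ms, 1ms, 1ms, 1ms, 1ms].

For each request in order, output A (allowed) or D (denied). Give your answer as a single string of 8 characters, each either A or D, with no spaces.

Answer: AAAADDDD

Derivation:
Simulating step by step:
  req#1 t=1ms: ALLOW
  req#2 t=1ms: ALLOW
  req#3 t=1ms: ALLOW
  req#4 t=1ms: ALLOW
  req#5 t=1ms: DENY
  req#6 t=1ms: DENY
  req#7 t=1ms: DENY
  req#8 t=1ms: DENY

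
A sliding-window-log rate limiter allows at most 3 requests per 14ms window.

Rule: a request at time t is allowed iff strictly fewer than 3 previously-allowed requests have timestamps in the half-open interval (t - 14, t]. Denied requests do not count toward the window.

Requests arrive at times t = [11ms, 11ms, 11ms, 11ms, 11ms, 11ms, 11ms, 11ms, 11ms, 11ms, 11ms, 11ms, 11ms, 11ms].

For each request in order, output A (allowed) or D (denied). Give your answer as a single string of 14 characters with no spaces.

Tracking allowed requests in the window:
  req#1 t=11ms: ALLOW
  req#2 t=11ms: ALLOW
  req#3 t=11ms: ALLOW
  req#4 t=11ms: DENY
  req#5 t=11ms: DENY
  req#6 t=11ms: DENY
  req#7 t=11ms: DENY
  req#8 t=11ms: DENY
  req#9 t=11ms: DENY
  req#10 t=11ms: DENY
  req#11 t=11ms: DENY
  req#12 t=11ms: DENY
  req#13 t=11ms: DENY
  req#14 t=11ms: DENY

Answer: AAADDDDDDDDDDD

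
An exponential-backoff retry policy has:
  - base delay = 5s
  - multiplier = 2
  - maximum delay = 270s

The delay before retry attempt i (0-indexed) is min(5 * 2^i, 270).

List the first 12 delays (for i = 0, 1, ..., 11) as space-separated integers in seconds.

Computing each delay:
  i=0: min(5*2^0, 270) = 5
  i=1: min(5*2^1, 270) = 10
  i=2: min(5*2^2, 270) = 20
  i=3: min(5*2^3, 270) = 40
  i=4: min(5*2^4, 270) = 80
  i=5: min(5*2^5, 270) = 160
  i=6: min(5*2^6, 270) = 270
  i=7: min(5*2^7, 270) = 270
  i=8: min(5*2^8, 270) = 270
  i=9: min(5*2^9, 270) = 270
  i=10: min(5*2^10, 270) = 270
  i=11: min(5*2^11, 270) = 270

Answer: 5 10 20 40 80 160 270 270 270 270 270 270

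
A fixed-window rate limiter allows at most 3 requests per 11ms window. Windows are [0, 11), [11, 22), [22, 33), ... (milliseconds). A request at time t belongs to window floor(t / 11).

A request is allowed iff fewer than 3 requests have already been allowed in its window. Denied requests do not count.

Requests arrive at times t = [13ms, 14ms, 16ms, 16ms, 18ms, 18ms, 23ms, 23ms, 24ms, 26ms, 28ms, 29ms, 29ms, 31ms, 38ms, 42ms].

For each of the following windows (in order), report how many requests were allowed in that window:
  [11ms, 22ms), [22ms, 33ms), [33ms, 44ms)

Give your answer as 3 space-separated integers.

Processing requests:
  req#1 t=13ms (window 1): ALLOW
  req#2 t=14ms (window 1): ALLOW
  req#3 t=16ms (window 1): ALLOW
  req#4 t=16ms (window 1): DENY
  req#5 t=18ms (window 1): DENY
  req#6 t=18ms (window 1): DENY
  req#7 t=23ms (window 2): ALLOW
  req#8 t=23ms (window 2): ALLOW
  req#9 t=24ms (window 2): ALLOW
  req#10 t=26ms (window 2): DENY
  req#11 t=28ms (window 2): DENY
  req#12 t=29ms (window 2): DENY
  req#13 t=29ms (window 2): DENY
  req#14 t=31ms (window 2): DENY
  req#15 t=38ms (window 3): ALLOW
  req#16 t=42ms (window 3): ALLOW

Allowed counts by window: 3 3 2

Answer: 3 3 2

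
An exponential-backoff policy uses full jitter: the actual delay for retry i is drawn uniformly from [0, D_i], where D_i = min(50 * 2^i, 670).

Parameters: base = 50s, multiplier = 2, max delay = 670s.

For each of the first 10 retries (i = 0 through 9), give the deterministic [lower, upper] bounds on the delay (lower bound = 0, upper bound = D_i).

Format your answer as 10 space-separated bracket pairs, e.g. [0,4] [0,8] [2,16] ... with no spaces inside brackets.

Answer: [0,50] [0,100] [0,200] [0,400] [0,670] [0,670] [0,670] [0,670] [0,670] [0,670]

Derivation:
Computing bounds per retry:
  i=0: D_i=min(50*2^0,670)=50, bounds=[0,50]
  i=1: D_i=min(50*2^1,670)=100, bounds=[0,100]
  i=2: D_i=min(50*2^2,670)=200, bounds=[0,200]
  i=3: D_i=min(50*2^3,670)=400, bounds=[0,400]
  i=4: D_i=min(50*2^4,670)=670, bounds=[0,670]
  i=5: D_i=min(50*2^5,670)=670, bounds=[0,670]
  i=6: D_i=min(50*2^6,670)=670, bounds=[0,670]
  i=7: D_i=min(50*2^7,670)=670, bounds=[0,670]
  i=8: D_i=min(50*2^8,670)=670, bounds=[0,670]
  i=9: D_i=min(50*2^9,670)=670, bounds=[0,670]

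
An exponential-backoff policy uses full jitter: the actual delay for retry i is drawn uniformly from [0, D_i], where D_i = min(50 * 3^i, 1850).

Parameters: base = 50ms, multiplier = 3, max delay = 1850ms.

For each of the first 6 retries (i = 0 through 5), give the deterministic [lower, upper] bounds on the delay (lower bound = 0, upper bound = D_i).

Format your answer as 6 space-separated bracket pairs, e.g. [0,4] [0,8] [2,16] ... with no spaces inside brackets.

Computing bounds per retry:
  i=0: D_i=min(50*3^0,1850)=50, bounds=[0,50]
  i=1: D_i=min(50*3^1,1850)=150, bounds=[0,150]
  i=2: D_i=min(50*3^2,1850)=450, bounds=[0,450]
  i=3: D_i=min(50*3^3,1850)=1350, bounds=[0,1350]
  i=4: D_i=min(50*3^4,1850)=1850, bounds=[0,1850]
  i=5: D_i=min(50*3^5,1850)=1850, bounds=[0,1850]

Answer: [0,50] [0,150] [0,450] [0,1350] [0,1850] [0,1850]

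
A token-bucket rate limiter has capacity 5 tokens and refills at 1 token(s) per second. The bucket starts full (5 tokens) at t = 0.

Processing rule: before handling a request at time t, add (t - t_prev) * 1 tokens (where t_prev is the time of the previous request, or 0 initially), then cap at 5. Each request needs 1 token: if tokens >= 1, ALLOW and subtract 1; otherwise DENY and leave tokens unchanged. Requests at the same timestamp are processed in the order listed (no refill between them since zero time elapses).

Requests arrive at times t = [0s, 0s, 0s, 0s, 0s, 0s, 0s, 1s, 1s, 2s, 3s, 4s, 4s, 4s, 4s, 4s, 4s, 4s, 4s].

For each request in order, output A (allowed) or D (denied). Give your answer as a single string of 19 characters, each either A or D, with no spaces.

Answer: AAAAADDADAAADDDDDDD

Derivation:
Simulating step by step:
  req#1 t=0s: ALLOW
  req#2 t=0s: ALLOW
  req#3 t=0s: ALLOW
  req#4 t=0s: ALLOW
  req#5 t=0s: ALLOW
  req#6 t=0s: DENY
  req#7 t=0s: DENY
  req#8 t=1s: ALLOW
  req#9 t=1s: DENY
  req#10 t=2s: ALLOW
  req#11 t=3s: ALLOW
  req#12 t=4s: ALLOW
  req#13 t=4s: DENY
  req#14 t=4s: DENY
  req#15 t=4s: DENY
  req#16 t=4s: DENY
  req#17 t=4s: DENY
  req#18 t=4s: DENY
  req#19 t=4s: DENY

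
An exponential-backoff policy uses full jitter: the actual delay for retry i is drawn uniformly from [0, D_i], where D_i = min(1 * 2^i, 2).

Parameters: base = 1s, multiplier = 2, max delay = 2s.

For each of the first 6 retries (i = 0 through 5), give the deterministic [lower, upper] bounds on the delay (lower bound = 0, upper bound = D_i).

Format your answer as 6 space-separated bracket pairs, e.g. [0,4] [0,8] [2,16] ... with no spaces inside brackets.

Computing bounds per retry:
  i=0: D_i=min(1*2^0,2)=1, bounds=[0,1]
  i=1: D_i=min(1*2^1,2)=2, bounds=[0,2]
  i=2: D_i=min(1*2^2,2)=2, bounds=[0,2]
  i=3: D_i=min(1*2^3,2)=2, bounds=[0,2]
  i=4: D_i=min(1*2^4,2)=2, bounds=[0,2]
  i=5: D_i=min(1*2^5,2)=2, bounds=[0,2]

Answer: [0,1] [0,2] [0,2] [0,2] [0,2] [0,2]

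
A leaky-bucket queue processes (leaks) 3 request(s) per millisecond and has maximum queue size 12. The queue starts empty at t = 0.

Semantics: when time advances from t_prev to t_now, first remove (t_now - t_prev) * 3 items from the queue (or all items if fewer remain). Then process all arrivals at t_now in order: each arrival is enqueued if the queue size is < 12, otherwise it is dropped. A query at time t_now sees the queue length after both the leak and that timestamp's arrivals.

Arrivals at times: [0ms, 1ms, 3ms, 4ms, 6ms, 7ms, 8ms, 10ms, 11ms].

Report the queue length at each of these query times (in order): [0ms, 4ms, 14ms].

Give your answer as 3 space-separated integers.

Answer: 1 1 0

Derivation:
Queue lengths at query times:
  query t=0ms: backlog = 1
  query t=4ms: backlog = 1
  query t=14ms: backlog = 0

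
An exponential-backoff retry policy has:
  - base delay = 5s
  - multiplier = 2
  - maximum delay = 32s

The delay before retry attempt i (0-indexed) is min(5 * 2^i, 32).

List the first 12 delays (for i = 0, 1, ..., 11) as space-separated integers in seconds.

Computing each delay:
  i=0: min(5*2^0, 32) = 5
  i=1: min(5*2^1, 32) = 10
  i=2: min(5*2^2, 32) = 20
  i=3: min(5*2^3, 32) = 32
  i=4: min(5*2^4, 32) = 32
  i=5: min(5*2^5, 32) = 32
  i=6: min(5*2^6, 32) = 32
  i=7: min(5*2^7, 32) = 32
  i=8: min(5*2^8, 32) = 32
  i=9: min(5*2^9, 32) = 32
  i=10: min(5*2^10, 32) = 32
  i=11: min(5*2^11, 32) = 32

Answer: 5 10 20 32 32 32 32 32 32 32 32 32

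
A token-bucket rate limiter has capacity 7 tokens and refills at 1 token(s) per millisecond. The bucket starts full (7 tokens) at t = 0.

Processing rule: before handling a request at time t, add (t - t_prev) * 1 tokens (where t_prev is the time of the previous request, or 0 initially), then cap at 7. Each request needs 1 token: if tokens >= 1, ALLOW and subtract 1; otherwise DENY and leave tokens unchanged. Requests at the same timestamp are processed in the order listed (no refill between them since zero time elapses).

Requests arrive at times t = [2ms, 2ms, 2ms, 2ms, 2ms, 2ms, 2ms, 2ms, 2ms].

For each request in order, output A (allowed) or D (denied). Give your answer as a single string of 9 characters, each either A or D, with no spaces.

Answer: AAAAAAADD

Derivation:
Simulating step by step:
  req#1 t=2ms: ALLOW
  req#2 t=2ms: ALLOW
  req#3 t=2ms: ALLOW
  req#4 t=2ms: ALLOW
  req#5 t=2ms: ALLOW
  req#6 t=2ms: ALLOW
  req#7 t=2ms: ALLOW
  req#8 t=2ms: DENY
  req#9 t=2ms: DENY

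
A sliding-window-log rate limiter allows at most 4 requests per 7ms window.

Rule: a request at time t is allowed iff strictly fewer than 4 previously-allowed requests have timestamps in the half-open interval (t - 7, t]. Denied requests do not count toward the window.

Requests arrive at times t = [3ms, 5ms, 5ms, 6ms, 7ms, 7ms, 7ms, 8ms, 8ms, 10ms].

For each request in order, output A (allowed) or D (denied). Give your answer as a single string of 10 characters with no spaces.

Tracking allowed requests in the window:
  req#1 t=3ms: ALLOW
  req#2 t=5ms: ALLOW
  req#3 t=5ms: ALLOW
  req#4 t=6ms: ALLOW
  req#5 t=7ms: DENY
  req#6 t=7ms: DENY
  req#7 t=7ms: DENY
  req#8 t=8ms: DENY
  req#9 t=8ms: DENY
  req#10 t=10ms: ALLOW

Answer: AAAADDDDDA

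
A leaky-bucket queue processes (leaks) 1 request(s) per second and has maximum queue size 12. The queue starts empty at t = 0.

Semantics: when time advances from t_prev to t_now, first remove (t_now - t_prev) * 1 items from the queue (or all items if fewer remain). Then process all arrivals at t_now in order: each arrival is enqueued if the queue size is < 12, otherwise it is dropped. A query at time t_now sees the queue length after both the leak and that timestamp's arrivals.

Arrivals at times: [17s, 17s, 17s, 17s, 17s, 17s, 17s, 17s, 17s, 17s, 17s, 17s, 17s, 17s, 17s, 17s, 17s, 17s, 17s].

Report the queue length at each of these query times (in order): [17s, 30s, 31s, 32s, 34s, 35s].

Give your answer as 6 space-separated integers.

Answer: 12 0 0 0 0 0

Derivation:
Queue lengths at query times:
  query t=17s: backlog = 12
  query t=30s: backlog = 0
  query t=31s: backlog = 0
  query t=32s: backlog = 0
  query t=34s: backlog = 0
  query t=35s: backlog = 0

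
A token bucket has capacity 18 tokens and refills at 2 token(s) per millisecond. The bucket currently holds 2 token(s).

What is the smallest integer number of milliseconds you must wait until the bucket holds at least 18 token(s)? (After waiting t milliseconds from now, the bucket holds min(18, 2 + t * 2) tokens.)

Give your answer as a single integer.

Answer: 8

Derivation:
Need 2 + t * 2 >= 18, so t >= 16/2.
Smallest integer t = ceil(16/2) = 8.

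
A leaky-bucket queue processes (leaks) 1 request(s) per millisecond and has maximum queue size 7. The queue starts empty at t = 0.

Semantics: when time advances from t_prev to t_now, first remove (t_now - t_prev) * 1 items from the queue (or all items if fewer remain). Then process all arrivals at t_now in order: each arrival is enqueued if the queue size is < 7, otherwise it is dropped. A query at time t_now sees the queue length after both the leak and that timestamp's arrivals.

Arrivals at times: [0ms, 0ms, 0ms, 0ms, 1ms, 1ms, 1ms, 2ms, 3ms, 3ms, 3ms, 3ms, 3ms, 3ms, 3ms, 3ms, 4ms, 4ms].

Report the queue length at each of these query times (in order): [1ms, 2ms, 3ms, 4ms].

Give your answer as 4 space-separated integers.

Answer: 6 6 7 7

Derivation:
Queue lengths at query times:
  query t=1ms: backlog = 6
  query t=2ms: backlog = 6
  query t=3ms: backlog = 7
  query t=4ms: backlog = 7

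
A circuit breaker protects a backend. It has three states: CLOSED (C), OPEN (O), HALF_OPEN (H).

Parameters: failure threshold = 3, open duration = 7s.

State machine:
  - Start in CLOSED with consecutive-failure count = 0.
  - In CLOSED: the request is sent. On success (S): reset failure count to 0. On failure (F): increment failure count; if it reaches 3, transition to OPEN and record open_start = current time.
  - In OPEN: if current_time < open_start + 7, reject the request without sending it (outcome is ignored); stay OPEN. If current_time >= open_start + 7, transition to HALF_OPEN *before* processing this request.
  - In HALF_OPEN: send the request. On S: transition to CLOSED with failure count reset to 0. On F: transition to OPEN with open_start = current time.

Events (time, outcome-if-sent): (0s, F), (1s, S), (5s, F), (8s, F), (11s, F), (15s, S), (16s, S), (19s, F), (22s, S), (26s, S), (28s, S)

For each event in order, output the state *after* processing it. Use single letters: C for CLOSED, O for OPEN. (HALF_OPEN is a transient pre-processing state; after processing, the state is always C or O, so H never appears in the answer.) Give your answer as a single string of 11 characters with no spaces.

Answer: CCCCOOOOOCC

Derivation:
State after each event:
  event#1 t=0s outcome=F: state=CLOSED
  event#2 t=1s outcome=S: state=CLOSED
  event#3 t=5s outcome=F: state=CLOSED
  event#4 t=8s outcome=F: state=CLOSED
  event#5 t=11s outcome=F: state=OPEN
  event#6 t=15s outcome=S: state=OPEN
  event#7 t=16s outcome=S: state=OPEN
  event#8 t=19s outcome=F: state=OPEN
  event#9 t=22s outcome=S: state=OPEN
  event#10 t=26s outcome=S: state=CLOSED
  event#11 t=28s outcome=S: state=CLOSED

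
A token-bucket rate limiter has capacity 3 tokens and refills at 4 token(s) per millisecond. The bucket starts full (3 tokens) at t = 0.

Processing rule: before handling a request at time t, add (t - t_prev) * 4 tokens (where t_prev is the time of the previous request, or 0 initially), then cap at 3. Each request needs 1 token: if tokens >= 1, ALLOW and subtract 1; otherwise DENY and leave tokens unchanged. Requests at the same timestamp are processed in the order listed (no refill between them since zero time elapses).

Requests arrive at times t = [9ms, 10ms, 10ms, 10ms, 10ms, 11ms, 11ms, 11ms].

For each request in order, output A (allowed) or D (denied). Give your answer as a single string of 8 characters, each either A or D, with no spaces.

Simulating step by step:
  req#1 t=9ms: ALLOW
  req#2 t=10ms: ALLOW
  req#3 t=10ms: ALLOW
  req#4 t=10ms: ALLOW
  req#5 t=10ms: DENY
  req#6 t=11ms: ALLOW
  req#7 t=11ms: ALLOW
  req#8 t=11ms: ALLOW

Answer: AAAADAAA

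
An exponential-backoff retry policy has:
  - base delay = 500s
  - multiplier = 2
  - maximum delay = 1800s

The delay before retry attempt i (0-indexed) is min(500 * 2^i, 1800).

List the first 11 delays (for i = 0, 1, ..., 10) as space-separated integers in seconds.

Computing each delay:
  i=0: min(500*2^0, 1800) = 500
  i=1: min(500*2^1, 1800) = 1000
  i=2: min(500*2^2, 1800) = 1800
  i=3: min(500*2^3, 1800) = 1800
  i=4: min(500*2^4, 1800) = 1800
  i=5: min(500*2^5, 1800) = 1800
  i=6: min(500*2^6, 1800) = 1800
  i=7: min(500*2^7, 1800) = 1800
  i=8: min(500*2^8, 1800) = 1800
  i=9: min(500*2^9, 1800) = 1800
  i=10: min(500*2^10, 1800) = 1800

Answer: 500 1000 1800 1800 1800 1800 1800 1800 1800 1800 1800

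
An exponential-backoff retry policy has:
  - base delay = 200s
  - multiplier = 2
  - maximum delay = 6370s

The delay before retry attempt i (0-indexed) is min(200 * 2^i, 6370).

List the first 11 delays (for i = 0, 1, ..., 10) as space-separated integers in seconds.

Answer: 200 400 800 1600 3200 6370 6370 6370 6370 6370 6370

Derivation:
Computing each delay:
  i=0: min(200*2^0, 6370) = 200
  i=1: min(200*2^1, 6370) = 400
  i=2: min(200*2^2, 6370) = 800
  i=3: min(200*2^3, 6370) = 1600
  i=4: min(200*2^4, 6370) = 3200
  i=5: min(200*2^5, 6370) = 6370
  i=6: min(200*2^6, 6370) = 6370
  i=7: min(200*2^7, 6370) = 6370
  i=8: min(200*2^8, 6370) = 6370
  i=9: min(200*2^9, 6370) = 6370
  i=10: min(200*2^10, 6370) = 6370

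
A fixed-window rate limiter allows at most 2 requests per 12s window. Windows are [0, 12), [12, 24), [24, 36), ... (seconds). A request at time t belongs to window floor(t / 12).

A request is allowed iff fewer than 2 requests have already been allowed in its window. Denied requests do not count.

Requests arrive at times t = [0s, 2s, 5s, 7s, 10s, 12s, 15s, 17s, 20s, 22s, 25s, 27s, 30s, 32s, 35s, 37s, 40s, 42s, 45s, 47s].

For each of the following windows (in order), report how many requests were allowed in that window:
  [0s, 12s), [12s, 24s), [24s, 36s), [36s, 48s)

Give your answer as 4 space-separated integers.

Answer: 2 2 2 2

Derivation:
Processing requests:
  req#1 t=0s (window 0): ALLOW
  req#2 t=2s (window 0): ALLOW
  req#3 t=5s (window 0): DENY
  req#4 t=7s (window 0): DENY
  req#5 t=10s (window 0): DENY
  req#6 t=12s (window 1): ALLOW
  req#7 t=15s (window 1): ALLOW
  req#8 t=17s (window 1): DENY
  req#9 t=20s (window 1): DENY
  req#10 t=22s (window 1): DENY
  req#11 t=25s (window 2): ALLOW
  req#12 t=27s (window 2): ALLOW
  req#13 t=30s (window 2): DENY
  req#14 t=32s (window 2): DENY
  req#15 t=35s (window 2): DENY
  req#16 t=37s (window 3): ALLOW
  req#17 t=40s (window 3): ALLOW
  req#18 t=42s (window 3): DENY
  req#19 t=45s (window 3): DENY
  req#20 t=47s (window 3): DENY

Allowed counts by window: 2 2 2 2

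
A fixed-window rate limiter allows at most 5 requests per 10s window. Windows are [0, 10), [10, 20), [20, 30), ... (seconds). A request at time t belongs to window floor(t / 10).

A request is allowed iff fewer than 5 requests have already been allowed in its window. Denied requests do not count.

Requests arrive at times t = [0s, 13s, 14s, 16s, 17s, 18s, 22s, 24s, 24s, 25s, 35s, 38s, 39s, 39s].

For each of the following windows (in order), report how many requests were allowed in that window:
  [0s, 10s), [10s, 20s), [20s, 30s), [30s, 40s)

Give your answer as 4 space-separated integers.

Answer: 1 5 4 4

Derivation:
Processing requests:
  req#1 t=0s (window 0): ALLOW
  req#2 t=13s (window 1): ALLOW
  req#3 t=14s (window 1): ALLOW
  req#4 t=16s (window 1): ALLOW
  req#5 t=17s (window 1): ALLOW
  req#6 t=18s (window 1): ALLOW
  req#7 t=22s (window 2): ALLOW
  req#8 t=24s (window 2): ALLOW
  req#9 t=24s (window 2): ALLOW
  req#10 t=25s (window 2): ALLOW
  req#11 t=35s (window 3): ALLOW
  req#12 t=38s (window 3): ALLOW
  req#13 t=39s (window 3): ALLOW
  req#14 t=39s (window 3): ALLOW

Allowed counts by window: 1 5 4 4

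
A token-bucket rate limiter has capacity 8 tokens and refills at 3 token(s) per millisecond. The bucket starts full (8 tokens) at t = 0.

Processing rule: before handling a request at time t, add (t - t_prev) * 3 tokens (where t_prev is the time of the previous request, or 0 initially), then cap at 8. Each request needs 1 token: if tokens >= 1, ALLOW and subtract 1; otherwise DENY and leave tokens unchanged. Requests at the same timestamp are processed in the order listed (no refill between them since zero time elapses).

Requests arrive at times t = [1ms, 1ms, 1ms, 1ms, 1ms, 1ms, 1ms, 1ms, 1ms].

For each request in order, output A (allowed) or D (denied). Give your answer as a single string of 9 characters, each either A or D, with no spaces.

Answer: AAAAAAAAD

Derivation:
Simulating step by step:
  req#1 t=1ms: ALLOW
  req#2 t=1ms: ALLOW
  req#3 t=1ms: ALLOW
  req#4 t=1ms: ALLOW
  req#5 t=1ms: ALLOW
  req#6 t=1ms: ALLOW
  req#7 t=1ms: ALLOW
  req#8 t=1ms: ALLOW
  req#9 t=1ms: DENY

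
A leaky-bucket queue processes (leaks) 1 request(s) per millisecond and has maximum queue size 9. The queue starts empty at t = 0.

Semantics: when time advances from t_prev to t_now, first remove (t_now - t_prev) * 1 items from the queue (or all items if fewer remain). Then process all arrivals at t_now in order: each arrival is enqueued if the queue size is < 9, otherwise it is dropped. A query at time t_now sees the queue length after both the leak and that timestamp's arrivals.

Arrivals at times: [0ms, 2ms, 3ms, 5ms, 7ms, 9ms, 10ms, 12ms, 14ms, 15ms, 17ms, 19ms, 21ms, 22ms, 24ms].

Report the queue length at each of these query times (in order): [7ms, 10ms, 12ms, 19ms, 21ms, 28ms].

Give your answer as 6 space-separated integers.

Queue lengths at query times:
  query t=7ms: backlog = 1
  query t=10ms: backlog = 1
  query t=12ms: backlog = 1
  query t=19ms: backlog = 1
  query t=21ms: backlog = 1
  query t=28ms: backlog = 0

Answer: 1 1 1 1 1 0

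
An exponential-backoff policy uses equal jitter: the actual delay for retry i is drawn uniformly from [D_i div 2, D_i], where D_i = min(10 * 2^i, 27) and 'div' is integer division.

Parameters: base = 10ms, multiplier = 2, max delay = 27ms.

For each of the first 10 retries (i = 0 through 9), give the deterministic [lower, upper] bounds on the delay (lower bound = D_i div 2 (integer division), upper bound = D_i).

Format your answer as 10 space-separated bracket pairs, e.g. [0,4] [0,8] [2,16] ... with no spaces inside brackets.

Answer: [5,10] [10,20] [13,27] [13,27] [13,27] [13,27] [13,27] [13,27] [13,27] [13,27]

Derivation:
Computing bounds per retry:
  i=0: D_i=min(10*2^0,27)=10, bounds=[5,10]
  i=1: D_i=min(10*2^1,27)=20, bounds=[10,20]
  i=2: D_i=min(10*2^2,27)=27, bounds=[13,27]
  i=3: D_i=min(10*2^3,27)=27, bounds=[13,27]
  i=4: D_i=min(10*2^4,27)=27, bounds=[13,27]
  i=5: D_i=min(10*2^5,27)=27, bounds=[13,27]
  i=6: D_i=min(10*2^6,27)=27, bounds=[13,27]
  i=7: D_i=min(10*2^7,27)=27, bounds=[13,27]
  i=8: D_i=min(10*2^8,27)=27, bounds=[13,27]
  i=9: D_i=min(10*2^9,27)=27, bounds=[13,27]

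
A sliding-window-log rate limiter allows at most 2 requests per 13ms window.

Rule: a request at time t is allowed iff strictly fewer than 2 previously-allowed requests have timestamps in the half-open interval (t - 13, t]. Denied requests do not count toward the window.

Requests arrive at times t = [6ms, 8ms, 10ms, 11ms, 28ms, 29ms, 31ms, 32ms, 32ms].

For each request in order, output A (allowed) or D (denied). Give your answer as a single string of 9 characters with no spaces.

Answer: AADDAADDD

Derivation:
Tracking allowed requests in the window:
  req#1 t=6ms: ALLOW
  req#2 t=8ms: ALLOW
  req#3 t=10ms: DENY
  req#4 t=11ms: DENY
  req#5 t=28ms: ALLOW
  req#6 t=29ms: ALLOW
  req#7 t=31ms: DENY
  req#8 t=32ms: DENY
  req#9 t=32ms: DENY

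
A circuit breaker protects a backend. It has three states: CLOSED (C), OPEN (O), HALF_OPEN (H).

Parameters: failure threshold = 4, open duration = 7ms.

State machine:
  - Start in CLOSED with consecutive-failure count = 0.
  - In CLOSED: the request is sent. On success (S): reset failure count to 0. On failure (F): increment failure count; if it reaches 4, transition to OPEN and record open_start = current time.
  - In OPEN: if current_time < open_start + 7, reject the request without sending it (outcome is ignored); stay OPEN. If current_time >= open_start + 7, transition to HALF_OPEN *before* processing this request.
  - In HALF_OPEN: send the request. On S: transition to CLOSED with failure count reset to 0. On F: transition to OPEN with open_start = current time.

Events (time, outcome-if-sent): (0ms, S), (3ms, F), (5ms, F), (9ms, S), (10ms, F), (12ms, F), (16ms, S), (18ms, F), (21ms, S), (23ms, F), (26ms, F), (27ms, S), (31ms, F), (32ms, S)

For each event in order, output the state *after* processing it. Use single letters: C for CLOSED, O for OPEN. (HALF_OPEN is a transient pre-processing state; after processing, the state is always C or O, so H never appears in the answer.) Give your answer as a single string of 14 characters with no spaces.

Answer: CCCCCCCCCCCCCC

Derivation:
State after each event:
  event#1 t=0ms outcome=S: state=CLOSED
  event#2 t=3ms outcome=F: state=CLOSED
  event#3 t=5ms outcome=F: state=CLOSED
  event#4 t=9ms outcome=S: state=CLOSED
  event#5 t=10ms outcome=F: state=CLOSED
  event#6 t=12ms outcome=F: state=CLOSED
  event#7 t=16ms outcome=S: state=CLOSED
  event#8 t=18ms outcome=F: state=CLOSED
  event#9 t=21ms outcome=S: state=CLOSED
  event#10 t=23ms outcome=F: state=CLOSED
  event#11 t=26ms outcome=F: state=CLOSED
  event#12 t=27ms outcome=S: state=CLOSED
  event#13 t=31ms outcome=F: state=CLOSED
  event#14 t=32ms outcome=S: state=CLOSED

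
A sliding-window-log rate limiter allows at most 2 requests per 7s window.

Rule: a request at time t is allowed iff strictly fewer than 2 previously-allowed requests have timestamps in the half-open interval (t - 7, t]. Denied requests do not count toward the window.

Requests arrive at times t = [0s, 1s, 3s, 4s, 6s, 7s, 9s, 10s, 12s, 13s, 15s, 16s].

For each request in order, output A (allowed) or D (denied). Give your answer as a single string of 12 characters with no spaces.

Tracking allowed requests in the window:
  req#1 t=0s: ALLOW
  req#2 t=1s: ALLOW
  req#3 t=3s: DENY
  req#4 t=4s: DENY
  req#5 t=6s: DENY
  req#6 t=7s: ALLOW
  req#7 t=9s: ALLOW
  req#8 t=10s: DENY
  req#9 t=12s: DENY
  req#10 t=13s: DENY
  req#11 t=15s: ALLOW
  req#12 t=16s: ALLOW

Answer: AADDDAADDDAA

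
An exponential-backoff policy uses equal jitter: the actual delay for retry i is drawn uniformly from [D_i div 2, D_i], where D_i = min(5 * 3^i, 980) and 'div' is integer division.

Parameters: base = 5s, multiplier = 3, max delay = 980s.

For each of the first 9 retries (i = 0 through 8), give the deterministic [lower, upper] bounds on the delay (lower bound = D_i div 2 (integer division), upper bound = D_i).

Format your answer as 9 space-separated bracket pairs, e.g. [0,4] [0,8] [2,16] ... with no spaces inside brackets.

Computing bounds per retry:
  i=0: D_i=min(5*3^0,980)=5, bounds=[2,5]
  i=1: D_i=min(5*3^1,980)=15, bounds=[7,15]
  i=2: D_i=min(5*3^2,980)=45, bounds=[22,45]
  i=3: D_i=min(5*3^3,980)=135, bounds=[67,135]
  i=4: D_i=min(5*3^4,980)=405, bounds=[202,405]
  i=5: D_i=min(5*3^5,980)=980, bounds=[490,980]
  i=6: D_i=min(5*3^6,980)=980, bounds=[490,980]
  i=7: D_i=min(5*3^7,980)=980, bounds=[490,980]
  i=8: D_i=min(5*3^8,980)=980, bounds=[490,980]

Answer: [2,5] [7,15] [22,45] [67,135] [202,405] [490,980] [490,980] [490,980] [490,980]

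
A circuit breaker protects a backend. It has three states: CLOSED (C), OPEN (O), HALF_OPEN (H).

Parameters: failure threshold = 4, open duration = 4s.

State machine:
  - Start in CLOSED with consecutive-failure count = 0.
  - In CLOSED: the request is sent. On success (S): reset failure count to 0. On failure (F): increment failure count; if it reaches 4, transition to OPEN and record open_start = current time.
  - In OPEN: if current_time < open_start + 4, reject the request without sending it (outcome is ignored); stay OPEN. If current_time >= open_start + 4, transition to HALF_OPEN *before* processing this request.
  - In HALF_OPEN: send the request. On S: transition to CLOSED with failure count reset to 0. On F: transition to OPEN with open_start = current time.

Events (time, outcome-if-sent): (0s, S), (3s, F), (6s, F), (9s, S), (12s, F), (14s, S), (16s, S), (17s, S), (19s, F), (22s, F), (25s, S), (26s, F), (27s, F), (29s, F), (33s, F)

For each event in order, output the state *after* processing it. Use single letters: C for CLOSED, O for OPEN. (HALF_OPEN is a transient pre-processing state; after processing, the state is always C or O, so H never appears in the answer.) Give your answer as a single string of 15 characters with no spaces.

State after each event:
  event#1 t=0s outcome=S: state=CLOSED
  event#2 t=3s outcome=F: state=CLOSED
  event#3 t=6s outcome=F: state=CLOSED
  event#4 t=9s outcome=S: state=CLOSED
  event#5 t=12s outcome=F: state=CLOSED
  event#6 t=14s outcome=S: state=CLOSED
  event#7 t=16s outcome=S: state=CLOSED
  event#8 t=17s outcome=S: state=CLOSED
  event#9 t=19s outcome=F: state=CLOSED
  event#10 t=22s outcome=F: state=CLOSED
  event#11 t=25s outcome=S: state=CLOSED
  event#12 t=26s outcome=F: state=CLOSED
  event#13 t=27s outcome=F: state=CLOSED
  event#14 t=29s outcome=F: state=CLOSED
  event#15 t=33s outcome=F: state=OPEN

Answer: CCCCCCCCCCCCCCO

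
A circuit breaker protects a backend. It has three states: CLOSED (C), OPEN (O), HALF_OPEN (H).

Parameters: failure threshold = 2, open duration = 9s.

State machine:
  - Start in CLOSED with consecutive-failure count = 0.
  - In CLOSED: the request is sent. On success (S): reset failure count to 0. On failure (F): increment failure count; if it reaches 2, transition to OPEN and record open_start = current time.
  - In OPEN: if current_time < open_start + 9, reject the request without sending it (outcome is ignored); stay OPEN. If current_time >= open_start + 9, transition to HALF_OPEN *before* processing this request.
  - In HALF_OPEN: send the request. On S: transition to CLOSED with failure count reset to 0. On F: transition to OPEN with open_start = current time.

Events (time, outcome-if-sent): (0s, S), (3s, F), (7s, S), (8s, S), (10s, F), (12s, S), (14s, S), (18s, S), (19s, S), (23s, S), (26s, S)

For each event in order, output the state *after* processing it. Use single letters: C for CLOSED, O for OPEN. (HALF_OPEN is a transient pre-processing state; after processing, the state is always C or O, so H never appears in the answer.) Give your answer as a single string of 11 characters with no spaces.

State after each event:
  event#1 t=0s outcome=S: state=CLOSED
  event#2 t=3s outcome=F: state=CLOSED
  event#3 t=7s outcome=S: state=CLOSED
  event#4 t=8s outcome=S: state=CLOSED
  event#5 t=10s outcome=F: state=CLOSED
  event#6 t=12s outcome=S: state=CLOSED
  event#7 t=14s outcome=S: state=CLOSED
  event#8 t=18s outcome=S: state=CLOSED
  event#9 t=19s outcome=S: state=CLOSED
  event#10 t=23s outcome=S: state=CLOSED
  event#11 t=26s outcome=S: state=CLOSED

Answer: CCCCCCCCCCC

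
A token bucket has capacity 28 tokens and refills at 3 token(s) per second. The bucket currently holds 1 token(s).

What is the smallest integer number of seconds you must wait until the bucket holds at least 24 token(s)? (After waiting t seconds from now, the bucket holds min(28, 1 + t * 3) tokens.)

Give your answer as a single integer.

Answer: 8

Derivation:
Need 1 + t * 3 >= 24, so t >= 23/3.
Smallest integer t = ceil(23/3) = 8.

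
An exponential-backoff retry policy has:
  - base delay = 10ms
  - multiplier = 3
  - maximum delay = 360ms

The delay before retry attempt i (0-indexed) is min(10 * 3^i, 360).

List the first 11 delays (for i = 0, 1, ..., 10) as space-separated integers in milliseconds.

Answer: 10 30 90 270 360 360 360 360 360 360 360

Derivation:
Computing each delay:
  i=0: min(10*3^0, 360) = 10
  i=1: min(10*3^1, 360) = 30
  i=2: min(10*3^2, 360) = 90
  i=3: min(10*3^3, 360) = 270
  i=4: min(10*3^4, 360) = 360
  i=5: min(10*3^5, 360) = 360
  i=6: min(10*3^6, 360) = 360
  i=7: min(10*3^7, 360) = 360
  i=8: min(10*3^8, 360) = 360
  i=9: min(10*3^9, 360) = 360
  i=10: min(10*3^10, 360) = 360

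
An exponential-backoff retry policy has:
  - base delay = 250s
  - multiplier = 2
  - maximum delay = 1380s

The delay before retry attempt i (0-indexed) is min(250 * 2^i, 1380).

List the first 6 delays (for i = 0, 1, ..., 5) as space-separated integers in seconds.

Answer: 250 500 1000 1380 1380 1380

Derivation:
Computing each delay:
  i=0: min(250*2^0, 1380) = 250
  i=1: min(250*2^1, 1380) = 500
  i=2: min(250*2^2, 1380) = 1000
  i=3: min(250*2^3, 1380) = 1380
  i=4: min(250*2^4, 1380) = 1380
  i=5: min(250*2^5, 1380) = 1380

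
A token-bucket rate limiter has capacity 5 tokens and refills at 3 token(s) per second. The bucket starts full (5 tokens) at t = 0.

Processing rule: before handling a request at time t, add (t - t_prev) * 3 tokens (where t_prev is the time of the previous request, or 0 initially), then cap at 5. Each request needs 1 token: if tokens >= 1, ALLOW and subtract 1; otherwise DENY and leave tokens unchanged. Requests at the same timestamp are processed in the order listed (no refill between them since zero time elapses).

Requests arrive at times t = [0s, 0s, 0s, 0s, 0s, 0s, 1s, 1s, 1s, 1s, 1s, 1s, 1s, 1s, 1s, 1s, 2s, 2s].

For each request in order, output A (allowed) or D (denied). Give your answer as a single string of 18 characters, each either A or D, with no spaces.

Answer: AAAAADAAADDDDDDDAA

Derivation:
Simulating step by step:
  req#1 t=0s: ALLOW
  req#2 t=0s: ALLOW
  req#3 t=0s: ALLOW
  req#4 t=0s: ALLOW
  req#5 t=0s: ALLOW
  req#6 t=0s: DENY
  req#7 t=1s: ALLOW
  req#8 t=1s: ALLOW
  req#9 t=1s: ALLOW
  req#10 t=1s: DENY
  req#11 t=1s: DENY
  req#12 t=1s: DENY
  req#13 t=1s: DENY
  req#14 t=1s: DENY
  req#15 t=1s: DENY
  req#16 t=1s: DENY
  req#17 t=2s: ALLOW
  req#18 t=2s: ALLOW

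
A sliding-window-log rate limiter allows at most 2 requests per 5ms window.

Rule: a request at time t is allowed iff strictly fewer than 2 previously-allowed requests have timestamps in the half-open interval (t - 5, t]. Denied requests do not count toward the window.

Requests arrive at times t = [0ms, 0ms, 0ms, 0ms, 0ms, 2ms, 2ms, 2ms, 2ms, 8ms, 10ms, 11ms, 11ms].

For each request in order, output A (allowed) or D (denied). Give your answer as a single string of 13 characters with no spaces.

Tracking allowed requests in the window:
  req#1 t=0ms: ALLOW
  req#2 t=0ms: ALLOW
  req#3 t=0ms: DENY
  req#4 t=0ms: DENY
  req#5 t=0ms: DENY
  req#6 t=2ms: DENY
  req#7 t=2ms: DENY
  req#8 t=2ms: DENY
  req#9 t=2ms: DENY
  req#10 t=8ms: ALLOW
  req#11 t=10ms: ALLOW
  req#12 t=11ms: DENY
  req#13 t=11ms: DENY

Answer: AADDDDDDDAADD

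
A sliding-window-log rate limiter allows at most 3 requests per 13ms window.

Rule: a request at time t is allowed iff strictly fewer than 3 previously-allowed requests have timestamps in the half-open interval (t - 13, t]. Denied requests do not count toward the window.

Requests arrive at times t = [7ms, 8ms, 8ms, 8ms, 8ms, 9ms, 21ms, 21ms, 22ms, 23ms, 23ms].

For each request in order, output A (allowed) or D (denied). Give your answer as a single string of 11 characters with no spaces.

Tracking allowed requests in the window:
  req#1 t=7ms: ALLOW
  req#2 t=8ms: ALLOW
  req#3 t=8ms: ALLOW
  req#4 t=8ms: DENY
  req#5 t=8ms: DENY
  req#6 t=9ms: DENY
  req#7 t=21ms: ALLOW
  req#8 t=21ms: ALLOW
  req#9 t=22ms: ALLOW
  req#10 t=23ms: DENY
  req#11 t=23ms: DENY

Answer: AAADDDAAADD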